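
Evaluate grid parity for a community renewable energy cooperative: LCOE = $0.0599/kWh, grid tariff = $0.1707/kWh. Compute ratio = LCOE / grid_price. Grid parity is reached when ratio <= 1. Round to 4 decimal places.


Compare LCOE to grid price:
  LCOE = $0.0599/kWh, Grid price = $0.1707/kWh
  Ratio = LCOE / grid_price = 0.0599 / 0.1707 = 0.3509
  Grid parity achieved (ratio <= 1)? yes

0.3509


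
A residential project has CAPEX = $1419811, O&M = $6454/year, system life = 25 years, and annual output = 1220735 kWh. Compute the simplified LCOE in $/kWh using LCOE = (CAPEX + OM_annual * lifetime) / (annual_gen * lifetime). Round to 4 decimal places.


Total cost = CAPEX + OM * lifetime = 1419811 + 6454 * 25 = 1419811 + 161350 = 1581161
Total generation = annual * lifetime = 1220735 * 25 = 30518375 kWh
LCOE = 1581161 / 30518375
LCOE = 0.0518 $/kWh

0.0518


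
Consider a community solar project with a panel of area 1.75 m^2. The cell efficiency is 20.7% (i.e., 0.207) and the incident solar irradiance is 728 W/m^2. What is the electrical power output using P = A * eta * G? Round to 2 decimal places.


Use the solar power formula P = A * eta * G.
Given: A = 1.75 m^2, eta = 0.207, G = 728 W/m^2
P = 1.75 * 0.207 * 728
P = 263.72 W

263.72


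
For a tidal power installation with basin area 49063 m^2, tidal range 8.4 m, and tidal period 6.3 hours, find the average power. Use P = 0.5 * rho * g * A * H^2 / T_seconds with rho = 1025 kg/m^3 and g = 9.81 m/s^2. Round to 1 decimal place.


Convert period to seconds: T = 6.3 * 3600 = 22680.0 s
H^2 = 8.4^2 = 70.56
P = 0.5 * rho * g * A * H^2 / T
P = 0.5 * 1025 * 9.81 * 49063 * 70.56 / 22680.0
P = 767418.9 W

767418.9


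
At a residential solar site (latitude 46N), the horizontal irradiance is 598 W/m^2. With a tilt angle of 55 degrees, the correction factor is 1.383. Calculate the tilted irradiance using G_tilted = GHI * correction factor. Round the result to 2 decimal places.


Identify the given values:
  GHI = 598 W/m^2, tilt correction factor = 1.383
Apply the formula G_tilted = GHI * factor:
  G_tilted = 598 * 1.383
  G_tilted = 827.03 W/m^2

827.03


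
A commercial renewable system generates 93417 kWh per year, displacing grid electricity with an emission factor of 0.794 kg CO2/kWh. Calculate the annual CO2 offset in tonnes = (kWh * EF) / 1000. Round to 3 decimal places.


CO2 offset in kg = generation * emission_factor
CO2 offset = 93417 * 0.794 = 74173.1 kg
Convert to tonnes:
  CO2 offset = 74173.1 / 1000 = 74.173 tonnes

74.173


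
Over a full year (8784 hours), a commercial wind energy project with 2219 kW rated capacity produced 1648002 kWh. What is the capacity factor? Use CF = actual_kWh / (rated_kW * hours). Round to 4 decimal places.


Capacity factor = actual output / maximum possible output
Maximum possible = rated * hours = 2219 * 8784 = 19491696 kWh
CF = 1648002 / 19491696
CF = 0.0845

0.0845


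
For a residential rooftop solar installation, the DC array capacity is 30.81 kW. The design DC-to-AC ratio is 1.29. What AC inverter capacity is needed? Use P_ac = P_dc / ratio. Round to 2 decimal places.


The inverter AC capacity is determined by the DC/AC ratio.
Given: P_dc = 30.81 kW, DC/AC ratio = 1.29
P_ac = P_dc / ratio = 30.81 / 1.29
P_ac = 23.88 kW

23.88


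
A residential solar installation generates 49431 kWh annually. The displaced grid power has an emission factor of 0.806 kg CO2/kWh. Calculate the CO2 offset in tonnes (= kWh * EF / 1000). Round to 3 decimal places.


CO2 offset in kg = generation * emission_factor
CO2 offset = 49431 * 0.806 = 39841.39 kg
Convert to tonnes:
  CO2 offset = 39841.39 / 1000 = 39.841 tonnes

39.841


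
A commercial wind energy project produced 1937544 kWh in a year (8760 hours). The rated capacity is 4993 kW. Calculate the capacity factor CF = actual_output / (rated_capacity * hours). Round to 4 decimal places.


Capacity factor = actual output / maximum possible output
Maximum possible = rated * hours = 4993 * 8760 = 43738680 kWh
CF = 1937544 / 43738680
CF = 0.0443

0.0443


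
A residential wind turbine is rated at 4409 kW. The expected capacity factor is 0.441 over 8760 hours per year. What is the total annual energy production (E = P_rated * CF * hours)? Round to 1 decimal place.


Annual energy = rated_kW * capacity_factor * hours_per_year
Given: P_rated = 4409 kW, CF = 0.441, hours = 8760
E = 4409 * 0.441 * 8760
E = 17032672.4 kWh

17032672.4


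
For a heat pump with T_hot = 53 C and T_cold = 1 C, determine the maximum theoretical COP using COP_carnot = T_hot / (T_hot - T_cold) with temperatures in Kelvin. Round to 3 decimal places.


Convert to Kelvin:
  T_hot = 53 + 273.15 = 326.15 K
  T_cold = 1 + 273.15 = 274.15 K
Apply Carnot COP formula:
  COP = T_hot_K / (T_hot_K - T_cold_K) = 326.15 / 52.0
  COP = 6.272

6.272


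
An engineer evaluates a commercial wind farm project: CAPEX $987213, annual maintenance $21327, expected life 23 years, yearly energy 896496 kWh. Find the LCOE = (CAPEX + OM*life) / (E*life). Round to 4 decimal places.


Total cost = CAPEX + OM * lifetime = 987213 + 21327 * 23 = 987213 + 490521 = 1477734
Total generation = annual * lifetime = 896496 * 23 = 20619408 kWh
LCOE = 1477734 / 20619408
LCOE = 0.0717 $/kWh

0.0717


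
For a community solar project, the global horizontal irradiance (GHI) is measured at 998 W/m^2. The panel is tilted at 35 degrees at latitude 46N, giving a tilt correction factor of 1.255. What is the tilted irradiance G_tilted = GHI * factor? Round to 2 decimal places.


Identify the given values:
  GHI = 998 W/m^2, tilt correction factor = 1.255
Apply the formula G_tilted = GHI * factor:
  G_tilted = 998 * 1.255
  G_tilted = 1252.49 W/m^2

1252.49


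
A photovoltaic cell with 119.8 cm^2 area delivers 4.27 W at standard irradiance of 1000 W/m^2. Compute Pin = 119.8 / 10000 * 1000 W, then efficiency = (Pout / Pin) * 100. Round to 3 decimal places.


First compute the input power:
  Pin = area_cm2 / 10000 * G = 119.8 / 10000 * 1000 = 11.98 W
Then compute efficiency:
  Efficiency = (Pout / Pin) * 100 = (4.27 / 11.98) * 100
  Efficiency = 35.643%

35.643


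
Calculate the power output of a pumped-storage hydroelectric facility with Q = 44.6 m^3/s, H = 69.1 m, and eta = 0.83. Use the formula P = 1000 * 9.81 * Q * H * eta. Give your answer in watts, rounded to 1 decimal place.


Apply the hydropower formula P = rho * g * Q * H * eta
rho * g = 1000 * 9.81 = 9810.0
P = 9810.0 * 44.6 * 69.1 * 0.83
P = 25093428.7 W

25093428.7


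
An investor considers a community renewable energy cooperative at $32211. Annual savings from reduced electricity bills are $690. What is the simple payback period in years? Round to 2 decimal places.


Simple payback period = initial cost / annual savings
Payback = 32211 / 690
Payback = 46.68 years

46.68


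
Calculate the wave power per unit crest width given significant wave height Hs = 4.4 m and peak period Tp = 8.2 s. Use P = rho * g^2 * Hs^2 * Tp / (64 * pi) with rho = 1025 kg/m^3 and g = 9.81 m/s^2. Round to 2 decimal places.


Apply wave power formula:
  g^2 = 9.81^2 = 96.2361
  Hs^2 = 4.4^2 = 19.36
  Numerator = rho * g^2 * Hs^2 * Tp = 1025 * 96.2361 * 19.36 * 8.2 = 15659615.18
  Denominator = 64 * pi = 201.0619
  P = 15659615.18 / 201.0619 = 77884.54 W/m

77884.54


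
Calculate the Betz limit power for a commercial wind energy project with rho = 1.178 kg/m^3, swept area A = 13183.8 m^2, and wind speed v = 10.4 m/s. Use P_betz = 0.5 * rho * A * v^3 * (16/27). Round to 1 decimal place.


The Betz coefficient Cp_max = 16/27 = 0.5926
v^3 = 10.4^3 = 1124.864
P_betz = 0.5 * rho * A * v^3 * Cp_max
P_betz = 0.5 * 1.178 * 13183.8 * 1124.864 * 0.5926
P_betz = 5176213.0 W

5176213.0


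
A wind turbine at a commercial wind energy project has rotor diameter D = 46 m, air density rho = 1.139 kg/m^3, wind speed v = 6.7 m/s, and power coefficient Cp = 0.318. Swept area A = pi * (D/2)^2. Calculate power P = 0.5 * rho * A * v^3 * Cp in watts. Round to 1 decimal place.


Step 1 -- Compute swept area:
  A = pi * (D/2)^2 = pi * (46/2)^2 = 1661.9 m^2
Step 2 -- Apply wind power equation:
  P = 0.5 * rho * A * v^3 * Cp
  v^3 = 6.7^3 = 300.763
  P = 0.5 * 1.139 * 1661.9 * 300.763 * 0.318
  P = 90521.3 W

90521.3


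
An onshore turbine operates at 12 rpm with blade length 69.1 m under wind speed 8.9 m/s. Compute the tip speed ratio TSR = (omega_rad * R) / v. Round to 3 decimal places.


Convert rotational speed to rad/s:
  omega = 12 * 2 * pi / 60 = 1.2566 rad/s
Compute tip speed:
  v_tip = omega * R = 1.2566 * 69.1 = 86.834 m/s
Tip speed ratio:
  TSR = v_tip / v_wind = 86.834 / 8.9 = 9.757

9.757


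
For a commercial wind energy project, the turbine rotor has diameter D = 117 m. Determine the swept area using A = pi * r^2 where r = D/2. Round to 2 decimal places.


Compute the rotor radius:
  r = D / 2 = 117 / 2 = 58.5 m
Calculate swept area:
  A = pi * r^2 = pi * 58.5^2
  A = 10751.32 m^2

10751.32


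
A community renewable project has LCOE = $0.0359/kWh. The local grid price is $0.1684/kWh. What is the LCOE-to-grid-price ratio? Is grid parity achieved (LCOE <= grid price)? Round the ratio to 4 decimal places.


Compare LCOE to grid price:
  LCOE = $0.0359/kWh, Grid price = $0.1684/kWh
  Ratio = LCOE / grid_price = 0.0359 / 0.1684 = 0.2132
  Grid parity achieved (ratio <= 1)? yes

0.2132


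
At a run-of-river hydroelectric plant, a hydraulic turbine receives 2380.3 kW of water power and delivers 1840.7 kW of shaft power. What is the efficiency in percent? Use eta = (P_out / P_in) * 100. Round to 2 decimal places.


Turbine efficiency = (output power / input power) * 100
eta = (1840.7 / 2380.3) * 100
eta = 77.33%

77.33


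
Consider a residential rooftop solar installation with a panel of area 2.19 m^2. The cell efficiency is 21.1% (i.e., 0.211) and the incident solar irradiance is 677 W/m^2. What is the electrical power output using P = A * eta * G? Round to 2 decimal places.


Use the solar power formula P = A * eta * G.
Given: A = 2.19 m^2, eta = 0.211, G = 677 W/m^2
P = 2.19 * 0.211 * 677
P = 312.83 W

312.83


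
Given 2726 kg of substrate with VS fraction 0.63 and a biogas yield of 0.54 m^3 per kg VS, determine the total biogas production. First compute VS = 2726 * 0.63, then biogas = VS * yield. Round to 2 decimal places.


Compute volatile solids:
  VS = mass * VS_fraction = 2726 * 0.63 = 1717.38 kg
Calculate biogas volume:
  Biogas = VS * specific_yield = 1717.38 * 0.54
  Biogas = 927.39 m^3

927.39


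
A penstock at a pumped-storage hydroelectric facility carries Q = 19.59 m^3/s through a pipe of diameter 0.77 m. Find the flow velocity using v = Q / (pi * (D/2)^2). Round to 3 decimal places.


Compute pipe cross-sectional area:
  A = pi * (D/2)^2 = pi * (0.77/2)^2 = 0.4657 m^2
Calculate velocity:
  v = Q / A = 19.59 / 0.4657
  v = 42.069 m/s

42.069


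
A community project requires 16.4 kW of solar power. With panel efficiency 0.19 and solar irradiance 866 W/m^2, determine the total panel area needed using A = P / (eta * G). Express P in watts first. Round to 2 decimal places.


Convert target power to watts: P = 16.4 * 1000 = 16400.0 W
Compute denominator: eta * G = 0.19 * 866 = 164.54
Required area A = P / (eta * G) = 16400.0 / 164.54
A = 99.67 m^2

99.67


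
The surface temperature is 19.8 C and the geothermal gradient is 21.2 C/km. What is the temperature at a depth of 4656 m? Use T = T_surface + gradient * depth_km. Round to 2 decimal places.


Convert depth to km: 4656 / 1000 = 4.656 km
Temperature increase = gradient * depth_km = 21.2 * 4.656 = 98.71 C
Temperature at depth = T_surface + delta_T = 19.8 + 98.71
T = 118.51 C

118.51


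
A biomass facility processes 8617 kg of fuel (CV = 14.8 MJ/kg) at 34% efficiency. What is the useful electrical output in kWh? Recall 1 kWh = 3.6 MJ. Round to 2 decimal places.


Total energy = mass * CV = 8617 * 14.8 = 127531.6 MJ
Useful energy = total * eta = 127531.6 * 0.34 = 43360.74 MJ
Convert to kWh: 43360.74 / 3.6
Useful energy = 12044.65 kWh

12044.65


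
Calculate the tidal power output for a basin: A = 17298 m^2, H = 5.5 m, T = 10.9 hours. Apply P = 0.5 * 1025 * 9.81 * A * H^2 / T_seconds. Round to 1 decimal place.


Convert period to seconds: T = 10.9 * 3600 = 39240.0 s
H^2 = 5.5^2 = 30.25
P = 0.5 * rho * g * A * H^2 / T
P = 0.5 * 1025 * 9.81 * 17298 * 30.25 / 39240.0
P = 67043.3 W

67043.3


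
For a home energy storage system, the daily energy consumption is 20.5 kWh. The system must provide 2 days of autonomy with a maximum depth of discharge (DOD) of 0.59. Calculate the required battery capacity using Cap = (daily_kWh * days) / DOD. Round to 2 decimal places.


Total energy needed = daily * days = 20.5 * 2 = 41.0 kWh
Account for depth of discharge:
  Cap = total_energy / DOD = 41.0 / 0.59
  Cap = 69.49 kWh

69.49


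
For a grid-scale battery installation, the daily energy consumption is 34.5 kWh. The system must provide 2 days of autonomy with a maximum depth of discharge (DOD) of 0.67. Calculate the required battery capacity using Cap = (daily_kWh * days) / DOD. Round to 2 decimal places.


Total energy needed = daily * days = 34.5 * 2 = 69.0 kWh
Account for depth of discharge:
  Cap = total_energy / DOD = 69.0 / 0.67
  Cap = 102.99 kWh

102.99


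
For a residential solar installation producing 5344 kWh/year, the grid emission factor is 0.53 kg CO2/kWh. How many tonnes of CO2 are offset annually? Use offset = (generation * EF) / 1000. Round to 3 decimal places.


CO2 offset in kg = generation * emission_factor
CO2 offset = 5344 * 0.53 = 2832.32 kg
Convert to tonnes:
  CO2 offset = 2832.32 / 1000 = 2.832 tonnes

2.832


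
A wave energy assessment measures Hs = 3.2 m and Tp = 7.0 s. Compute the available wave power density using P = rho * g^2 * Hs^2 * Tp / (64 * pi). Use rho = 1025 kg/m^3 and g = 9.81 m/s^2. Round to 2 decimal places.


Apply wave power formula:
  g^2 = 9.81^2 = 96.2361
  Hs^2 = 3.2^2 = 10.24
  Numerator = rho * g^2 * Hs^2 * Tp = 1025 * 96.2361 * 10.24 * 7.0 = 7070658.74
  Denominator = 64 * pi = 201.0619
  P = 7070658.74 / 201.0619 = 35166.57 W/m

35166.57


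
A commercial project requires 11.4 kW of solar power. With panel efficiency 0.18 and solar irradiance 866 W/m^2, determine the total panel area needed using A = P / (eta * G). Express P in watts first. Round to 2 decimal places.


Convert target power to watts: P = 11.4 * 1000 = 11400.0 W
Compute denominator: eta * G = 0.18 * 866 = 155.88
Required area A = P / (eta * G) = 11400.0 / 155.88
A = 73.13 m^2

73.13


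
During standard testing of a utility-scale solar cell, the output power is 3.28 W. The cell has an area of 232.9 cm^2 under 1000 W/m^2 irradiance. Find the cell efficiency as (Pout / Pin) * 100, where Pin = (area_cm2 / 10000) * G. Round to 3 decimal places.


First compute the input power:
  Pin = area_cm2 / 10000 * G = 232.9 / 10000 * 1000 = 23.29 W
Then compute efficiency:
  Efficiency = (Pout / Pin) * 100 = (3.28 / 23.29) * 100
  Efficiency = 14.083%

14.083


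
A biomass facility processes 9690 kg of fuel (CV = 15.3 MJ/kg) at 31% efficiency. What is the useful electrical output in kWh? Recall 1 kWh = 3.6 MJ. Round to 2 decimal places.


Total energy = mass * CV = 9690 * 15.3 = 148257.0 MJ
Useful energy = total * eta = 148257.0 * 0.31 = 45959.67 MJ
Convert to kWh: 45959.67 / 3.6
Useful energy = 12766.58 kWh

12766.58


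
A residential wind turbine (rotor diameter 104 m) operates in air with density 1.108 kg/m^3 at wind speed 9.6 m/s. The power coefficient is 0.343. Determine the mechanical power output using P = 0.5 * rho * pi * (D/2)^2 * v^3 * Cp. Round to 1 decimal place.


Step 1 -- Compute swept area:
  A = pi * (D/2)^2 = pi * (104/2)^2 = 8494.87 m^2
Step 2 -- Apply wind power equation:
  P = 0.5 * rho * A * v^3 * Cp
  v^3 = 9.6^3 = 884.736
  P = 0.5 * 1.108 * 8494.87 * 884.736 * 0.343
  P = 1428151.1 W

1428151.1


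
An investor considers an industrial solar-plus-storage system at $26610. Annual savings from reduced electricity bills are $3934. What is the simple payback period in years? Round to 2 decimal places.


Simple payback period = initial cost / annual savings
Payback = 26610 / 3934
Payback = 6.76 years

6.76


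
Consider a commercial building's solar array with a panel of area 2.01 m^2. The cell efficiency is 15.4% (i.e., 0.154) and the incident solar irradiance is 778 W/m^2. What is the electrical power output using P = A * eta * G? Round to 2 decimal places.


Use the solar power formula P = A * eta * G.
Given: A = 2.01 m^2, eta = 0.154, G = 778 W/m^2
P = 2.01 * 0.154 * 778
P = 240.82 W

240.82


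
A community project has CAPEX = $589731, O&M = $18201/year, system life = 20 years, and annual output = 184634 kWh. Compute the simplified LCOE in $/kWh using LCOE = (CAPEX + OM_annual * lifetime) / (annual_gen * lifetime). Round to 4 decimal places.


Total cost = CAPEX + OM * lifetime = 589731 + 18201 * 20 = 589731 + 364020 = 953751
Total generation = annual * lifetime = 184634 * 20 = 3692680 kWh
LCOE = 953751 / 3692680
LCOE = 0.2583 $/kWh

0.2583


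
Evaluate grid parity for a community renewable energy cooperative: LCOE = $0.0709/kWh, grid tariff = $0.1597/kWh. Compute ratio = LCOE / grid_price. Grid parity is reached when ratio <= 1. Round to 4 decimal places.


Compare LCOE to grid price:
  LCOE = $0.0709/kWh, Grid price = $0.1597/kWh
  Ratio = LCOE / grid_price = 0.0709 / 0.1597 = 0.4440
  Grid parity achieved (ratio <= 1)? yes

0.4440


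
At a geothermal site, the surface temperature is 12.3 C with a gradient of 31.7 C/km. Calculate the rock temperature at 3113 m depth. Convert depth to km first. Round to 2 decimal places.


Convert depth to km: 3113 / 1000 = 3.113 km
Temperature increase = gradient * depth_km = 31.7 * 3.113 = 98.68 C
Temperature at depth = T_surface + delta_T = 12.3 + 98.68
T = 110.98 C

110.98


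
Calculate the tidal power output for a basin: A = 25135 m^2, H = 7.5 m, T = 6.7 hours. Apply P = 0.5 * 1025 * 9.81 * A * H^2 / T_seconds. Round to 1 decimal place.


Convert period to seconds: T = 6.7 * 3600 = 24120.0 s
H^2 = 7.5^2 = 56.25
P = 0.5 * rho * g * A * H^2 / T
P = 0.5 * 1025 * 9.81 * 25135 * 56.25 / 24120.0
P = 294704.7 W

294704.7


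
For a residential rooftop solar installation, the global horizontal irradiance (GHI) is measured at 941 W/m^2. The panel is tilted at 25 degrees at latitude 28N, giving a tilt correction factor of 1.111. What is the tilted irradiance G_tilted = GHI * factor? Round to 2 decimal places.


Identify the given values:
  GHI = 941 W/m^2, tilt correction factor = 1.111
Apply the formula G_tilted = GHI * factor:
  G_tilted = 941 * 1.111
  G_tilted = 1045.45 W/m^2

1045.45


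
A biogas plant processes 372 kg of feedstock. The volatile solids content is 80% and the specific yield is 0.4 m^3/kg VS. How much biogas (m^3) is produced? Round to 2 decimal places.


Compute volatile solids:
  VS = mass * VS_fraction = 372 * 0.8 = 297.6 kg
Calculate biogas volume:
  Biogas = VS * specific_yield = 297.6 * 0.4
  Biogas = 119.04 m^3

119.04


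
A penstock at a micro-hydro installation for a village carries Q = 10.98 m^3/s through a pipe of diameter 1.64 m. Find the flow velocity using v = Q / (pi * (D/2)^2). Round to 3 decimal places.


Compute pipe cross-sectional area:
  A = pi * (D/2)^2 = pi * (1.64/2)^2 = 2.1124 m^2
Calculate velocity:
  v = Q / A = 10.98 / 2.1124
  v = 5.198 m/s

5.198


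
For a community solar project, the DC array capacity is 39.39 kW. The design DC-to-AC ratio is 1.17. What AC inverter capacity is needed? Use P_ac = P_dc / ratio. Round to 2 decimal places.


The inverter AC capacity is determined by the DC/AC ratio.
Given: P_dc = 39.39 kW, DC/AC ratio = 1.17
P_ac = P_dc / ratio = 39.39 / 1.17
P_ac = 33.67 kW

33.67


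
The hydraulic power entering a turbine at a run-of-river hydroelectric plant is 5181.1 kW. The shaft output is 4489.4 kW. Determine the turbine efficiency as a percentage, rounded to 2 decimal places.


Turbine efficiency = (output power / input power) * 100
eta = (4489.4 / 5181.1) * 100
eta = 86.65%

86.65


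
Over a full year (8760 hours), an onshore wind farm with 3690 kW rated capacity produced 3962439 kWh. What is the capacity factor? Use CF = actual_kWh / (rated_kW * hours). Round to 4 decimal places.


Capacity factor = actual output / maximum possible output
Maximum possible = rated * hours = 3690 * 8760 = 32324400 kWh
CF = 3962439 / 32324400
CF = 0.1226

0.1226


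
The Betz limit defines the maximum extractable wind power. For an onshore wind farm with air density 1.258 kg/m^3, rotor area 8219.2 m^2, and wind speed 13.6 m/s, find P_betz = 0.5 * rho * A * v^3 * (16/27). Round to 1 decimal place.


The Betz coefficient Cp_max = 16/27 = 0.5926
v^3 = 13.6^3 = 2515.456
P_betz = 0.5 * rho * A * v^3 * Cp_max
P_betz = 0.5 * 1.258 * 8219.2 * 2515.456 * 0.5926
P_betz = 7706428.2 W

7706428.2


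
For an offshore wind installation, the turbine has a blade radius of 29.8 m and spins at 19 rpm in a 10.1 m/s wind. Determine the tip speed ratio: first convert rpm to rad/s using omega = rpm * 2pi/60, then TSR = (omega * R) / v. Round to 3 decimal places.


Convert rotational speed to rad/s:
  omega = 19 * 2 * pi / 60 = 1.9897 rad/s
Compute tip speed:
  v_tip = omega * R = 1.9897 * 29.8 = 59.292 m/s
Tip speed ratio:
  TSR = v_tip / v_wind = 59.292 / 10.1 = 5.871

5.871


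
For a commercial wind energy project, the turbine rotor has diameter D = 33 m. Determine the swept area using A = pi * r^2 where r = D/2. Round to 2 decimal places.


Compute the rotor radius:
  r = D / 2 = 33 / 2 = 16.5 m
Calculate swept area:
  A = pi * r^2 = pi * 16.5^2
  A = 855.30 m^2

855.30


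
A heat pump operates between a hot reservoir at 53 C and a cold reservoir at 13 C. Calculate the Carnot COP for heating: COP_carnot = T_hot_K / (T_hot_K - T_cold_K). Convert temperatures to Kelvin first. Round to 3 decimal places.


Convert to Kelvin:
  T_hot = 53 + 273.15 = 326.15 K
  T_cold = 13 + 273.15 = 286.15 K
Apply Carnot COP formula:
  COP = T_hot_K / (T_hot_K - T_cold_K) = 326.15 / 40.0
  COP = 8.154

8.154


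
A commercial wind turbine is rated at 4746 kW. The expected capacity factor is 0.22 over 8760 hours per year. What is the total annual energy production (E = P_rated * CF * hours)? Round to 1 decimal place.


Annual energy = rated_kW * capacity_factor * hours_per_year
Given: P_rated = 4746 kW, CF = 0.22, hours = 8760
E = 4746 * 0.22 * 8760
E = 9146491.2 kWh

9146491.2


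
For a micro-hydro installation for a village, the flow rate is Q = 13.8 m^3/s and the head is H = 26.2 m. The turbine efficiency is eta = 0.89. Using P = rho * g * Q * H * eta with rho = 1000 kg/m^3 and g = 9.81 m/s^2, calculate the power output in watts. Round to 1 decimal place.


Apply the hydropower formula P = rho * g * Q * H * eta
rho * g = 1000 * 9.81 = 9810.0
P = 9810.0 * 13.8 * 26.2 * 0.89
P = 3156744.2 W

3156744.2


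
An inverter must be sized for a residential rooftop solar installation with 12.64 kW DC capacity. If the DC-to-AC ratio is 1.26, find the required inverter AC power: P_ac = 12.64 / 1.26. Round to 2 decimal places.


The inverter AC capacity is determined by the DC/AC ratio.
Given: P_dc = 12.64 kW, DC/AC ratio = 1.26
P_ac = P_dc / ratio = 12.64 / 1.26
P_ac = 10.03 kW

10.03


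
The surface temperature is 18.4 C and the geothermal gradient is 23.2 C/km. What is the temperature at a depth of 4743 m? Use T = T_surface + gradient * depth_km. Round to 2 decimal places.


Convert depth to km: 4743 / 1000 = 4.743 km
Temperature increase = gradient * depth_km = 23.2 * 4.743 = 110.04 C
Temperature at depth = T_surface + delta_T = 18.4 + 110.04
T = 128.44 C

128.44


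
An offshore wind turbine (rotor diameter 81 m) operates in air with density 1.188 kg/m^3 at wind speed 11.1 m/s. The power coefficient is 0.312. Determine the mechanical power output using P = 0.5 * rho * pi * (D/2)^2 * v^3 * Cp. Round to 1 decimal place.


Step 1 -- Compute swept area:
  A = pi * (D/2)^2 = pi * (81/2)^2 = 5153.0 m^2
Step 2 -- Apply wind power equation:
  P = 0.5 * rho * A * v^3 * Cp
  v^3 = 11.1^3 = 1367.631
  P = 0.5 * 1.188 * 5153.0 * 1367.631 * 0.312
  P = 1306080.3 W

1306080.3


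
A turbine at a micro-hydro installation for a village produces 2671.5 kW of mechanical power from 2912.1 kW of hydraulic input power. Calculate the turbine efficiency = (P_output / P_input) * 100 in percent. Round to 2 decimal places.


Turbine efficiency = (output power / input power) * 100
eta = (2671.5 / 2912.1) * 100
eta = 91.74%

91.74


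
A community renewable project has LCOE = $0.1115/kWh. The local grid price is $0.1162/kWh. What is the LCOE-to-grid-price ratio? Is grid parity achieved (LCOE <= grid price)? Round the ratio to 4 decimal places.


Compare LCOE to grid price:
  LCOE = $0.1115/kWh, Grid price = $0.1162/kWh
  Ratio = LCOE / grid_price = 0.1115 / 0.1162 = 0.9596
  Grid parity achieved (ratio <= 1)? yes

0.9596


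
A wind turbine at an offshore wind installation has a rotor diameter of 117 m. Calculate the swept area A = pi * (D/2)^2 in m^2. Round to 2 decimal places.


Compute the rotor radius:
  r = D / 2 = 117 / 2 = 58.5 m
Calculate swept area:
  A = pi * r^2 = pi * 58.5^2
  A = 10751.32 m^2

10751.32


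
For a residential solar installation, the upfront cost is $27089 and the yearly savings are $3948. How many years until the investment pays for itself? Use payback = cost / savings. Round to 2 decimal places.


Simple payback period = initial cost / annual savings
Payback = 27089 / 3948
Payback = 6.86 years

6.86


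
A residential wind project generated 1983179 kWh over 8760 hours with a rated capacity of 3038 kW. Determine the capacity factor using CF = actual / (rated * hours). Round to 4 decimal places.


Capacity factor = actual output / maximum possible output
Maximum possible = rated * hours = 3038 * 8760 = 26612880 kWh
CF = 1983179 / 26612880
CF = 0.0745

0.0745


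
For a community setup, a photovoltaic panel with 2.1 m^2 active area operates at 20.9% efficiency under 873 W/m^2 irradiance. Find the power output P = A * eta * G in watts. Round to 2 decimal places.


Use the solar power formula P = A * eta * G.
Given: A = 2.1 m^2, eta = 0.209, G = 873 W/m^2
P = 2.1 * 0.209 * 873
P = 383.16 W

383.16


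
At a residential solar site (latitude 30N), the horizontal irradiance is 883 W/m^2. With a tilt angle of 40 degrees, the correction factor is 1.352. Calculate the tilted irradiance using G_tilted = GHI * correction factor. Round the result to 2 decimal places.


Identify the given values:
  GHI = 883 W/m^2, tilt correction factor = 1.352
Apply the formula G_tilted = GHI * factor:
  G_tilted = 883 * 1.352
  G_tilted = 1193.82 W/m^2

1193.82


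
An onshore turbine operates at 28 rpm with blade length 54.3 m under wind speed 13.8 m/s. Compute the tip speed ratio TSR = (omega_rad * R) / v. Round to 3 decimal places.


Convert rotational speed to rad/s:
  omega = 28 * 2 * pi / 60 = 2.9322 rad/s
Compute tip speed:
  v_tip = omega * R = 2.9322 * 54.3 = 159.216 m/s
Tip speed ratio:
  TSR = v_tip / v_wind = 159.216 / 13.8 = 11.537

11.537


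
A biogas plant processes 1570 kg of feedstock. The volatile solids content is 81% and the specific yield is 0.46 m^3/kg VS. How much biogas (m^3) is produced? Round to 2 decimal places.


Compute volatile solids:
  VS = mass * VS_fraction = 1570 * 0.81 = 1271.7 kg
Calculate biogas volume:
  Biogas = VS * specific_yield = 1271.7 * 0.46
  Biogas = 584.98 m^3

584.98


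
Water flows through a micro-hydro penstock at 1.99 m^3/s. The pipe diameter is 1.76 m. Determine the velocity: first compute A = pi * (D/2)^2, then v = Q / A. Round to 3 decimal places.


Compute pipe cross-sectional area:
  A = pi * (D/2)^2 = pi * (1.76/2)^2 = 2.4328 m^2
Calculate velocity:
  v = Q / A = 1.99 / 2.4328
  v = 0.818 m/s

0.818


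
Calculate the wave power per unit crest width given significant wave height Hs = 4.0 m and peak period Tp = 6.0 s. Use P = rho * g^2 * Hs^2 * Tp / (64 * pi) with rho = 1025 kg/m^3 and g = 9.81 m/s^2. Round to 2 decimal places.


Apply wave power formula:
  g^2 = 9.81^2 = 96.2361
  Hs^2 = 4.0^2 = 16.0
  Numerator = rho * g^2 * Hs^2 * Tp = 1025 * 96.2361 * 16.0 * 6.0 = 9469632.24
  Denominator = 64 * pi = 201.0619
  P = 9469632.24 / 201.0619 = 47098.09 W/m

47098.09


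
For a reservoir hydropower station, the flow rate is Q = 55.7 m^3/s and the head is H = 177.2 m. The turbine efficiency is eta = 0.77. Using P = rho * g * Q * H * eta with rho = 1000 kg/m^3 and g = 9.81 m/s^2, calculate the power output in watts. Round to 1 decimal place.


Apply the hydropower formula P = rho * g * Q * H * eta
rho * g = 1000 * 9.81 = 9810.0
P = 9810.0 * 55.7 * 177.2 * 0.77
P = 74555321.1 W

74555321.1


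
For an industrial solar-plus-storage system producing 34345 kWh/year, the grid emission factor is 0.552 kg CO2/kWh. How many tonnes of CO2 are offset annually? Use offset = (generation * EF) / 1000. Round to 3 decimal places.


CO2 offset in kg = generation * emission_factor
CO2 offset = 34345 * 0.552 = 18958.44 kg
Convert to tonnes:
  CO2 offset = 18958.44 / 1000 = 18.958 tonnes

18.958


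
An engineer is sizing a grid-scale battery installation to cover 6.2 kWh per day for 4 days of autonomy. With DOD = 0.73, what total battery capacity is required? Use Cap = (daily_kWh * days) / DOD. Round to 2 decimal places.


Total energy needed = daily * days = 6.2 * 4 = 24.8 kWh
Account for depth of discharge:
  Cap = total_energy / DOD = 24.8 / 0.73
  Cap = 33.97 kWh

33.97


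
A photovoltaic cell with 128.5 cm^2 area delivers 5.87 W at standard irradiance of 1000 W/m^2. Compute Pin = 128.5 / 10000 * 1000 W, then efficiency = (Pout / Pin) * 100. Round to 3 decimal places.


First compute the input power:
  Pin = area_cm2 / 10000 * G = 128.5 / 10000 * 1000 = 12.85 W
Then compute efficiency:
  Efficiency = (Pout / Pin) * 100 = (5.87 / 12.85) * 100
  Efficiency = 45.681%

45.681


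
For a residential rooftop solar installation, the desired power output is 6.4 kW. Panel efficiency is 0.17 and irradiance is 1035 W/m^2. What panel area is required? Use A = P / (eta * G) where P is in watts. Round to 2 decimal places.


Convert target power to watts: P = 6.4 * 1000 = 6400.0 W
Compute denominator: eta * G = 0.17 * 1035 = 175.95
Required area A = P / (eta * G) = 6400.0 / 175.95
A = 36.37 m^2

36.37


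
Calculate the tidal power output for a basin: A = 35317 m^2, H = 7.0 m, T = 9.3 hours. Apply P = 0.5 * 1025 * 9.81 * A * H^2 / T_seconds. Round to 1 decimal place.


Convert period to seconds: T = 9.3 * 3600 = 33480.0 s
H^2 = 7.0^2 = 49.0
P = 0.5 * rho * g * A * H^2 / T
P = 0.5 * 1025 * 9.81 * 35317 * 49.0 / 33480.0
P = 259870.7 W

259870.7


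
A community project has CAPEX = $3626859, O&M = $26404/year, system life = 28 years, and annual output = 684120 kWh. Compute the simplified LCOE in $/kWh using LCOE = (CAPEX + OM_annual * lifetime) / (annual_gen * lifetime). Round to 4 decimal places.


Total cost = CAPEX + OM * lifetime = 3626859 + 26404 * 28 = 3626859 + 739312 = 4366171
Total generation = annual * lifetime = 684120 * 28 = 19155360 kWh
LCOE = 4366171 / 19155360
LCOE = 0.2279 $/kWh

0.2279


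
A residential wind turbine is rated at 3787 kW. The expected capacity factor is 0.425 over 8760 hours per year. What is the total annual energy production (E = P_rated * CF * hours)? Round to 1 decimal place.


Annual energy = rated_kW * capacity_factor * hours_per_year
Given: P_rated = 3787 kW, CF = 0.425, hours = 8760
E = 3787 * 0.425 * 8760
E = 14099001.0 kWh

14099001.0


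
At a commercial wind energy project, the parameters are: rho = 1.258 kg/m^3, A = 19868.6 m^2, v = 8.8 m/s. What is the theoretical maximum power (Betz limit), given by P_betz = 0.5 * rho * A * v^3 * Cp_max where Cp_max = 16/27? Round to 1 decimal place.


The Betz coefficient Cp_max = 16/27 = 0.5926
v^3 = 8.8^3 = 681.472
P_betz = 0.5 * rho * A * v^3 * Cp_max
P_betz = 0.5 * 1.258 * 19868.6 * 681.472 * 0.5926
P_betz = 5046870.3 W

5046870.3


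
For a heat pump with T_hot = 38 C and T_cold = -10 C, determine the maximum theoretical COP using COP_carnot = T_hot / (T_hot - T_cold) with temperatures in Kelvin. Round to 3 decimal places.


Convert to Kelvin:
  T_hot = 38 + 273.15 = 311.15 K
  T_cold = -10 + 273.15 = 263.15 K
Apply Carnot COP formula:
  COP = T_hot_K / (T_hot_K - T_cold_K) = 311.15 / 48.0
  COP = 6.482

6.482


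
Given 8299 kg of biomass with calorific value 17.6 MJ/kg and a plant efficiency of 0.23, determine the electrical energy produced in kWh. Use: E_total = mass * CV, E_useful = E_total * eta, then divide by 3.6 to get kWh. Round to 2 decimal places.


Total energy = mass * CV = 8299 * 17.6 = 146062.4 MJ
Useful energy = total * eta = 146062.4 * 0.23 = 33594.35 MJ
Convert to kWh: 33594.35 / 3.6
Useful energy = 9331.76 kWh

9331.76


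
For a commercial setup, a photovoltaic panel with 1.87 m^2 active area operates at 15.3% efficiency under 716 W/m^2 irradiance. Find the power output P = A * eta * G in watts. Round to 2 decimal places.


Use the solar power formula P = A * eta * G.
Given: A = 1.87 m^2, eta = 0.153, G = 716 W/m^2
P = 1.87 * 0.153 * 716
P = 204.85 W

204.85


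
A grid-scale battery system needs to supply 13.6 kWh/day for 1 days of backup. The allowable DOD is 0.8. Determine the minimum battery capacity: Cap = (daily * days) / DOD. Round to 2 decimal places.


Total energy needed = daily * days = 13.6 * 1 = 13.6 kWh
Account for depth of discharge:
  Cap = total_energy / DOD = 13.6 / 0.8
  Cap = 17.00 kWh

17.00


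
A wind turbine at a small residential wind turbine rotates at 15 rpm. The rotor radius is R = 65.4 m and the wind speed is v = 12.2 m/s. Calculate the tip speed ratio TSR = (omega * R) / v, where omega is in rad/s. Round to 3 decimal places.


Convert rotational speed to rad/s:
  omega = 15 * 2 * pi / 60 = 1.5708 rad/s
Compute tip speed:
  v_tip = omega * R = 1.5708 * 65.4 = 102.73 m/s
Tip speed ratio:
  TSR = v_tip / v_wind = 102.73 / 12.2 = 8.420

8.420


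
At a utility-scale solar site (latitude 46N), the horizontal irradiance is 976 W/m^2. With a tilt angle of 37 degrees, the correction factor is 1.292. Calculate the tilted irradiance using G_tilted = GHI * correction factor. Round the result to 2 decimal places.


Identify the given values:
  GHI = 976 W/m^2, tilt correction factor = 1.292
Apply the formula G_tilted = GHI * factor:
  G_tilted = 976 * 1.292
  G_tilted = 1260.99 W/m^2

1260.99


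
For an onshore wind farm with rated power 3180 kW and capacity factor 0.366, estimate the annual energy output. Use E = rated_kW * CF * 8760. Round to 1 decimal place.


Annual energy = rated_kW * capacity_factor * hours_per_year
Given: P_rated = 3180 kW, CF = 0.366, hours = 8760
E = 3180 * 0.366 * 8760
E = 10195588.8 kWh

10195588.8


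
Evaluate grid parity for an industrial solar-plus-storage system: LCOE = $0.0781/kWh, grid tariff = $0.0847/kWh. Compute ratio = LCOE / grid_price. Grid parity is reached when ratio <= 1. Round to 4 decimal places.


Compare LCOE to grid price:
  LCOE = $0.0781/kWh, Grid price = $0.0847/kWh
  Ratio = LCOE / grid_price = 0.0781 / 0.0847 = 0.9221
  Grid parity achieved (ratio <= 1)? yes

0.9221


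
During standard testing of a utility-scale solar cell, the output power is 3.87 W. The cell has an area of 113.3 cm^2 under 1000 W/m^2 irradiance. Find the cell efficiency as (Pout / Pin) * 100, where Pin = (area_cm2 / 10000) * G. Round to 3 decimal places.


First compute the input power:
  Pin = area_cm2 / 10000 * G = 113.3 / 10000 * 1000 = 11.33 W
Then compute efficiency:
  Efficiency = (Pout / Pin) * 100 = (3.87 / 11.33) * 100
  Efficiency = 34.157%

34.157


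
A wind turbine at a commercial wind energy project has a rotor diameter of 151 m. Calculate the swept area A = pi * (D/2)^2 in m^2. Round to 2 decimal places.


Compute the rotor radius:
  r = D / 2 = 151 / 2 = 75.5 m
Calculate swept area:
  A = pi * r^2 = pi * 75.5^2
  A = 17907.86 m^2

17907.86


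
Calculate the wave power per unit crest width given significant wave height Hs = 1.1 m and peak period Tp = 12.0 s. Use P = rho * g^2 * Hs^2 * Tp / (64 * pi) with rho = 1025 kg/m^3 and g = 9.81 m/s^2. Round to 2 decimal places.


Apply wave power formula:
  g^2 = 9.81^2 = 96.2361
  Hs^2 = 1.1^2 = 1.21
  Numerator = rho * g^2 * Hs^2 * Tp = 1025 * 96.2361 * 1.21 * 12.0 = 1432281.88
  Denominator = 64 * pi = 201.0619
  P = 1432281.88 / 201.0619 = 7123.59 W/m

7123.59


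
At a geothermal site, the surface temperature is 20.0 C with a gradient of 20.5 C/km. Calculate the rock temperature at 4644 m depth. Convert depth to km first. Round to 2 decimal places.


Convert depth to km: 4644 / 1000 = 4.644 km
Temperature increase = gradient * depth_km = 20.5 * 4.644 = 95.2 C
Temperature at depth = T_surface + delta_T = 20.0 + 95.2
T = 115.20 C

115.20


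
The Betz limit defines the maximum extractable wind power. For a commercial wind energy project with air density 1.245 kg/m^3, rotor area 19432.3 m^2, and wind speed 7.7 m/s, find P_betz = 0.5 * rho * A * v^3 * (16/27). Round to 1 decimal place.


The Betz coefficient Cp_max = 16/27 = 0.5926
v^3 = 7.7^3 = 456.533
P_betz = 0.5 * rho * A * v^3 * Cp_max
P_betz = 0.5 * 1.245 * 19432.3 * 456.533 * 0.5926
P_betz = 3272592.7 W

3272592.7


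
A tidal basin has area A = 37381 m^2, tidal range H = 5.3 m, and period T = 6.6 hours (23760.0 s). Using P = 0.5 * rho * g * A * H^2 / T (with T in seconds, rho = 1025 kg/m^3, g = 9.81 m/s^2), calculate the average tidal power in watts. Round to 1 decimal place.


Convert period to seconds: T = 6.6 * 3600 = 23760.0 s
H^2 = 5.3^2 = 28.09
P = 0.5 * rho * g * A * H^2 / T
P = 0.5 * 1025 * 9.81 * 37381 * 28.09 / 23760.0
P = 222187.2 W

222187.2


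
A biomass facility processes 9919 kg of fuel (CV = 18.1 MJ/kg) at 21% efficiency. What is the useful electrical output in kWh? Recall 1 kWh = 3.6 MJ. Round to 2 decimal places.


Total energy = mass * CV = 9919 * 18.1 = 179533.9 MJ
Useful energy = total * eta = 179533.9 * 0.21 = 37702.12 MJ
Convert to kWh: 37702.12 / 3.6
Useful energy = 10472.81 kWh

10472.81


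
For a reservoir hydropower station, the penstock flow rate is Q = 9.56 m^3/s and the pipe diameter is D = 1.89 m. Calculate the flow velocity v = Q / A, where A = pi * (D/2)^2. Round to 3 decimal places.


Compute pipe cross-sectional area:
  A = pi * (D/2)^2 = pi * (1.89/2)^2 = 2.8055 m^2
Calculate velocity:
  v = Q / A = 9.56 / 2.8055
  v = 3.408 m/s

3.408


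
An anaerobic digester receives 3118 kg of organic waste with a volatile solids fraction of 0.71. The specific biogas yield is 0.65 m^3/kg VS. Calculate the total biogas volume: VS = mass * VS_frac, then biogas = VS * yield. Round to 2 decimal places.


Compute volatile solids:
  VS = mass * VS_fraction = 3118 * 0.71 = 2213.78 kg
Calculate biogas volume:
  Biogas = VS * specific_yield = 2213.78 * 0.65
  Biogas = 1438.96 m^3

1438.96


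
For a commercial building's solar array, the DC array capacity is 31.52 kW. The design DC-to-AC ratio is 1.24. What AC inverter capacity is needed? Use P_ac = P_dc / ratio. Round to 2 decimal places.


The inverter AC capacity is determined by the DC/AC ratio.
Given: P_dc = 31.52 kW, DC/AC ratio = 1.24
P_ac = P_dc / ratio = 31.52 / 1.24
P_ac = 25.42 kW

25.42


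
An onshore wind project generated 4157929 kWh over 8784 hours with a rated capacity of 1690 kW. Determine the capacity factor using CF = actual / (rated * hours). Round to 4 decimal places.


Capacity factor = actual output / maximum possible output
Maximum possible = rated * hours = 1690 * 8784 = 14844960 kWh
CF = 4157929 / 14844960
CF = 0.2801

0.2801


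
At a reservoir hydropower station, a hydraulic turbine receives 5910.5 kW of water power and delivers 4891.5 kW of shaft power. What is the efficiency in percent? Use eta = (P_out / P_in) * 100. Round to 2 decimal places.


Turbine efficiency = (output power / input power) * 100
eta = (4891.5 / 5910.5) * 100
eta = 82.76%

82.76
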